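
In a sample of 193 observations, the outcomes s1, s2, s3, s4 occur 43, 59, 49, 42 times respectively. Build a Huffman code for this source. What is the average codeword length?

Probabilities are the counts divided by 193.
Repeatedly combine the two least-probable nodes; the expected code length is the sum of the merged weights.
merge 42/193 + 43/193 → 85/193
merge 49/193 + 59/193 → 108/193
merge 85/193 + 108/193 → 1
L = 85/193 + 108/193 + 1 = 2 bits/symbol.

2 bits/symbol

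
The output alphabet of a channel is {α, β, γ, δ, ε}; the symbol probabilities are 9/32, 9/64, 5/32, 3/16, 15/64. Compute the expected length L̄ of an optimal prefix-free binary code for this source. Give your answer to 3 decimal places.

Repeatedly combine the two least-probable nodes; the expected code length is the sum of the merged weights.
merge 9/64 + 5/32 → 19/64
merge 3/16 + 15/64 → 27/64
merge 9/32 + 19/64 → 37/64
merge 27/64 + 37/64 → 1
L = 19/64 + 27/64 + 37/64 + 1 = 147/64 ≈ 2.297 bits/symbol.

2.297 bits/symbol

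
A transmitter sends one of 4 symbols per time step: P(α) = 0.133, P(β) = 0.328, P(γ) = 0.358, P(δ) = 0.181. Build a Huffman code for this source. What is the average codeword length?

Repeatedly combine the two least-probable nodes; the expected code length is the sum of the merged weights.
merge 133/1000 + 181/1000 → 157/500
merge 157/500 + 41/125 → 321/500
merge 179/500 + 321/500 → 1
L = 157/500 + 321/500 + 1 = 489/250 = 1.956 bits/symbol.

1.956 bits/symbol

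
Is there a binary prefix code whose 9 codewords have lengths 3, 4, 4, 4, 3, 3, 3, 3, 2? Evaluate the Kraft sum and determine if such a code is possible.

With common denominator 2^4 = 16: Σ 2^(−ℓᵢ) = 2/16 + 1/16 + 1/16 + 1/16 + 2/16 + 2/16 + 2/16 + 2/16 + 4/16 = 17/16 = 1.0625.
Kraft's inequality requires Σ ≤ 1; here Σ = 1.0625 > 1, so no such prefix code exists.

1.0625; no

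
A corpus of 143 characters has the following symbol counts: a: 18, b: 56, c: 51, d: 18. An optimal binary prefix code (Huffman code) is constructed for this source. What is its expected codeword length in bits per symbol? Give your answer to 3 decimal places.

1.860 bits/symbol

Probabilities are the counts divided by 143.
Repeatedly combine the two least-probable nodes; the expected code length is the sum of the merged weights.
merge 18/143 + 18/143 → 36/143
merge 36/143 + 51/143 → 87/143
merge 56/143 + 87/143 → 1
L = 36/143 + 87/143 + 1 = 266/143 ≈ 1.860 bits/symbol.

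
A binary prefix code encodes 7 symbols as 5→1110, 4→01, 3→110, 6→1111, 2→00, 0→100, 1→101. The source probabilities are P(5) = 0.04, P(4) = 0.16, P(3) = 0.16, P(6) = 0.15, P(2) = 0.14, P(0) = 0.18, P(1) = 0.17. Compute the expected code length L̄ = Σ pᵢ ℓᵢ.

2.89 bits/symbol

L̄ = Σ pᵢ·ℓᵢ = 0.04·4 + 0.16·2 + 0.16·3 + 0.15·4 + 0.14·2 + 0.18·3 + 0.17·3 = 2.89 bits/symbol.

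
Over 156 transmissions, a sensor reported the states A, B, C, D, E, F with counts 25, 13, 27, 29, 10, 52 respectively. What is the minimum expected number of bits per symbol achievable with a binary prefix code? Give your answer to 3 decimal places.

2.455 bits/symbol

Probabilities are the counts divided by 156.
Repeatedly combine the two least-probable nodes; the expected code length is the sum of the merged weights.
merge 5/78 + 1/12 → 23/156
merge 23/156 + 25/156 → 4/13
merge 9/52 + 29/156 → 14/39
merge 4/13 + 1/3 → 25/39
merge 14/39 + 25/39 → 1
L = 23/156 + 4/13 + 14/39 + 25/39 + 1 = 383/156 ≈ 2.455 bits/symbol.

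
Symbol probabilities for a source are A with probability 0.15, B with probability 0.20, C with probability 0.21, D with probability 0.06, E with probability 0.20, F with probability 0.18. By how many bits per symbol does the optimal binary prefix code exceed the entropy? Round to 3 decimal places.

0.089 bits

Entropy H = −Σ p log₂ p ≈ 2.5010 bits.
Huffman merges: 3/50+3/20→21/100; 9/50+1/5→19/50; 1/5+21/100→41/100; 21/100+19/50→59/100; 41/100+59/100→1. L = 259/100 ≈ 2.5900.
L − H = 2.5900 − 2.5010 = 0.089 bits.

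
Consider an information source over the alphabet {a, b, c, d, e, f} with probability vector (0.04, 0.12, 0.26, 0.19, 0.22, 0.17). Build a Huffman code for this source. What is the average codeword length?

2.49 bits/symbol

Repeatedly combine the two least-probable nodes; the expected code length is the sum of the merged weights.
merge 1/25 + 3/25 → 4/25
merge 4/25 + 17/100 → 33/100
merge 19/100 + 11/50 → 41/100
merge 13/50 + 33/100 → 59/100
merge 41/100 + 59/100 → 1
L = 4/25 + 33/100 + 41/100 + 59/100 + 1 = 249/100 = 2.49 bits/symbol.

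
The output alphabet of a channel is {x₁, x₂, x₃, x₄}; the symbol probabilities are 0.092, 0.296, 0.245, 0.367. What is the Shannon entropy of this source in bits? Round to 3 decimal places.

H = −Σ pᵢ log₂ pᵢ.
−0.092·log₂(0.092) = 0.3167
−0.296·log₂(0.296) = 0.5199
−0.245·log₂(0.245) = 0.4971
−0.367·log₂(0.367) = 0.5307
Sum ≈ 1.8644 → 1.864 bits.

1.864 bits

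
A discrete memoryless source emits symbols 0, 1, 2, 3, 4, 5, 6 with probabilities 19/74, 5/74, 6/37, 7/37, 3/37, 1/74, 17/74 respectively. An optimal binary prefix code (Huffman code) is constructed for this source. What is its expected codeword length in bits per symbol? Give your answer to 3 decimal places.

2.568 bits/symbol

Repeatedly combine the two least-probable nodes; the expected code length is the sum of the merged weights.
merge 1/74 + 5/74 → 3/37
merge 3/37 + 3/37 → 6/37
merge 6/37 + 6/37 → 12/37
merge 7/37 + 17/74 → 31/74
merge 19/74 + 12/37 → 43/74
merge 31/74 + 43/74 → 1
L = 3/37 + 6/37 + 12/37 + 31/74 + 43/74 + 1 = 95/37 ≈ 2.568 bits/symbol.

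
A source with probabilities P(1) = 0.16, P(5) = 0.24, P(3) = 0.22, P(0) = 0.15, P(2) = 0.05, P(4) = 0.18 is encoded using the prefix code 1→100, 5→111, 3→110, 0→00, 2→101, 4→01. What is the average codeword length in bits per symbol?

L̄ = Σ pᵢ·ℓᵢ = 0.16·3 + 0.24·3 + 0.22·3 + 0.15·2 + 0.05·3 + 0.18·2 = 2.67 bits/symbol.

2.67 bits/symbol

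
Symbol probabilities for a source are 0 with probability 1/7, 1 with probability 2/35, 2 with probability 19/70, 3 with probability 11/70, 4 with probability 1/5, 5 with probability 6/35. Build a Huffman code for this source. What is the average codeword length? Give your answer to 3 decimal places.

Repeatedly combine the two least-probable nodes; the expected code length is the sum of the merged weights.
merge 2/35 + 1/7 → 1/5
merge 11/70 + 6/35 → 23/70
merge 1/5 + 1/5 → 2/5
merge 19/70 + 23/70 → 3/5
merge 2/5 + 3/5 → 1
L = 1/5 + 23/70 + 2/5 + 3/5 + 1 = 177/70 ≈ 2.529 bits/symbol.

2.529 bits/symbol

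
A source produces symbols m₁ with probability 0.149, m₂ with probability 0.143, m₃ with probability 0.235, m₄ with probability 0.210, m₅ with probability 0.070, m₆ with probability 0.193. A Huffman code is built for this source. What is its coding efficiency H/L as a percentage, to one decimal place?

97.9%

Entropy H = −Σ p log₂ p ≈ 2.5009 bits.
Huffman merges: 7/100+143/1000→213/1000; 149/1000+193/1000→171/500; 21/100+213/1000→423/1000; 47/200+171/500→577/1000; 423/1000+577/1000→1. L = 511/200 ≈ 2.5550.
Efficiency = H/L = 2.5009/2.5550 = 97.9%.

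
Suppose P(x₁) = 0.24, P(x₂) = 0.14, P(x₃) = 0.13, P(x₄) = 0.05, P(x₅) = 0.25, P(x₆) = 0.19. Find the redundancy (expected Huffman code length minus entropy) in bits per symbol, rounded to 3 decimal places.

Entropy H = −Σ p log₂ p ≈ 2.4452 bits.
Huffman merges: 1/20+13/100→9/50; 7/50+9/50→8/25; 19/100+6/25→43/100; 1/4+8/25→57/100; 43/100+57/100→1. L = 5/2 ≈ 2.5000.
L − H = 2.5000 − 2.4452 = 0.055 bits.

0.055 bits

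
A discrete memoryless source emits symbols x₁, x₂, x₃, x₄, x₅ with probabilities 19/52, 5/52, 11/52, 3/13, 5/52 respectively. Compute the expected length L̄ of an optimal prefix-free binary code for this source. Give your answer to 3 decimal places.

2.192 bits/symbol

Repeatedly combine the two least-probable nodes; the expected code length is the sum of the merged weights.
merge 5/52 + 5/52 → 5/26
merge 5/26 + 11/52 → 21/52
merge 3/13 + 19/52 → 31/52
merge 21/52 + 31/52 → 1
L = 5/26 + 21/52 + 31/52 + 1 = 57/26 ≈ 2.192 bits/symbol.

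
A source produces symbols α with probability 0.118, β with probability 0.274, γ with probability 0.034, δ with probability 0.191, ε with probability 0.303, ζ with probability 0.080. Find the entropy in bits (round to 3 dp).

2.311 bits

H = −Σ pᵢ log₂ pᵢ.
−0.118·log₂(0.118) = 0.3638
−0.274·log₂(0.274) = 0.5118
−0.034·log₂(0.034) = 0.1659
−0.191·log₂(0.191) = 0.4562
−0.303·log₂(0.303) = 0.5220
−0.080·log₂(0.080) = 0.2915
Sum ≈ 2.3111 → 2.311 bits.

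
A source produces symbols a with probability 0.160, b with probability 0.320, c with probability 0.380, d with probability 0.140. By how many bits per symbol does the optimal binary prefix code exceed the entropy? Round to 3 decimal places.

0.043 bits

Entropy H = −Σ p log₂ p ≈ 1.8766 bits.
Huffman merges: 7/50+4/25→3/10; 3/10+8/25→31/50; 19/50+31/50→1. L = 48/25 ≈ 1.9200.
L − H = 1.9200 − 1.8766 = 0.043 bits.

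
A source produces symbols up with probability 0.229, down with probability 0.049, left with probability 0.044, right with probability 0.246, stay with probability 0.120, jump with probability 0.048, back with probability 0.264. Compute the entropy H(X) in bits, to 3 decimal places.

H = −Σ pᵢ log₂ pᵢ.
−0.229·log₂(0.229) = 0.4870
−0.049·log₂(0.049) = 0.2132
−0.044·log₂(0.044) = 0.1983
−0.246·log₂(0.246) = 0.4977
−0.120·log₂(0.120) = 0.3671
−0.048·log₂(0.048) = 0.2103
−0.264·log₂(0.264) = 0.5072
Sum ≈ 2.4808 → 2.481 bits.

2.481 bits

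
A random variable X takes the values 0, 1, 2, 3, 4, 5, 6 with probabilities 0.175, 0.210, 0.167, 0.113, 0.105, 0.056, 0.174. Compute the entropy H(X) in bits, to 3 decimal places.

2.713 bits

H = −Σ pᵢ log₂ pᵢ.
−0.175·log₂(0.175) = 0.4401
−0.210·log₂(0.210) = 0.4728
−0.167·log₂(0.167) = 0.4312
−0.113·log₂(0.113) = 0.3555
−0.105·log₂(0.105) = 0.3414
−0.056·log₂(0.056) = 0.2329
−0.174·log₂(0.174) = 0.4390
Sum ≈ 2.7128 → 2.713 bits.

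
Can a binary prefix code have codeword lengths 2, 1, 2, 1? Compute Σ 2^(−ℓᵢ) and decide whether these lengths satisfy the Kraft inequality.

With common denominator 2^2 = 4: Σ 2^(−ℓᵢ) = 1/4 + 2/4 + 1/4 + 2/4 = 6/4 = 1.5.
Kraft's inequality requires Σ ≤ 1; here Σ = 1.5 > 1, so no such prefix code exists.

1.5; no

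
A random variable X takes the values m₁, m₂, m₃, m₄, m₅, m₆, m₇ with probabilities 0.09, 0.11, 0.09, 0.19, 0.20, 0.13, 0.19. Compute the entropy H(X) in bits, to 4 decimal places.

2.7331 bits

H = −Σ pᵢ log₂ pᵢ.
−0.09·log₂(0.09) = 0.3127
−0.11·log₂(0.11) = 0.3503
−0.09·log₂(0.09) = 0.3127
−0.19·log₂(0.19) = 0.4552
−0.20·log₂(0.20) = 0.4644
−0.13·log₂(0.13) = 0.3826
−0.19·log₂(0.19) = 0.4552
Sum ≈ 2.7331 → 2.7331 bits.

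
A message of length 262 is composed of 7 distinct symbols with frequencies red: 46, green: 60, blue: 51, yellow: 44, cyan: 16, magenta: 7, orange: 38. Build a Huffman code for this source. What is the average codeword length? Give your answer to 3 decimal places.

2.664 bits/symbol

Probabilities are the counts divided by 262.
Repeatedly combine the two least-probable nodes; the expected code length is the sum of the merged weights.
merge 7/262 + 8/131 → 23/262
merge 23/262 + 19/131 → 61/262
merge 22/131 + 23/131 → 45/131
merge 51/262 + 30/131 → 111/262
merge 61/262 + 45/131 → 151/262
merge 111/262 + 151/262 → 1
L = 23/262 + 61/262 + 45/131 + 111/262 + 151/262 + 1 = 349/131 ≈ 2.664 bits/symbol.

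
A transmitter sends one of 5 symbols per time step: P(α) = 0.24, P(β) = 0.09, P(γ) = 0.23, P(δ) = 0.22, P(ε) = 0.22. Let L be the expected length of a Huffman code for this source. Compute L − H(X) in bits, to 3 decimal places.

0.054 bits

Entropy H = −Σ p log₂ p ≈ 2.2556 bits.
Huffman merges: 9/100+11/50→31/100; 11/50+23/100→9/20; 6/25+31/100→11/20; 9/20+11/20→1. L = 231/100 ≈ 2.3100.
L − H = 2.3100 − 2.2556 = 0.054 bits.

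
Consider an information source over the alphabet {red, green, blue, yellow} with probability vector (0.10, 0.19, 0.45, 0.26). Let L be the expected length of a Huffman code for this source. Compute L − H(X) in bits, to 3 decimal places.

Entropy H = −Σ p log₂ p ≈ 1.8111 bits.
Huffman merges: 1/10+19/100→29/100; 13/50+29/100→11/20; 9/20+11/20→1. L = 46/25 ≈ 1.8400.
L − H = 1.8400 − 1.8111 = 0.029 bits.

0.029 bits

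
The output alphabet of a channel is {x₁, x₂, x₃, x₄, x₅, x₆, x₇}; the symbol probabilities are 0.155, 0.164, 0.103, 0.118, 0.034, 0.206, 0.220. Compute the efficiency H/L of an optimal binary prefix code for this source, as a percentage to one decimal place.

Entropy H = −Σ p log₂ p ≈ 2.6622 bits.
Huffman merges: 17/500+103/1000→137/1000; 59/500+137/1000→51/200; 31/200+41/250→319/1000; 103/500+11/50→213/500; 51/200+319/1000→287/500; 213/500+287/500→1. L = 2711/1000 ≈ 2.7110.
Efficiency = H/L = 2.6622/2.7110 = 98.2%.

98.2%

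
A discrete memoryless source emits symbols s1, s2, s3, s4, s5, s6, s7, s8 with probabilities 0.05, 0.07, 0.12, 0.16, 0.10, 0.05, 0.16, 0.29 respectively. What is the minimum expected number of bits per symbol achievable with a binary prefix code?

Repeatedly combine the two least-probable nodes; the expected code length is the sum of the merged weights.
merge 1/20 + 1/20 → 1/10
merge 7/100 + 1/10 → 17/100
merge 1/10 + 3/25 → 11/50
merge 4/25 + 4/25 → 8/25
merge 17/100 + 11/50 → 39/100
merge 29/100 + 8/25 → 61/100
merge 39/100 + 61/100 → 1
L = 1/10 + 17/100 + 11/50 + 8/25 + 39/100 + 61/100 + 1 = 281/100 = 2.81 bits/symbol.

2.81 bits/symbol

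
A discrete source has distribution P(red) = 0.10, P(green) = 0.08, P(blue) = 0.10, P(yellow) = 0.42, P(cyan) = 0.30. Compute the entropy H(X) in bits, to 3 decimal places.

H = −Σ pᵢ log₂ pᵢ.
−0.10·log₂(0.10) = 0.3322
−0.08·log₂(0.08) = 0.2915
−0.10·log₂(0.10) = 0.3322
−0.42·log₂(0.42) = 0.5256
−0.30·log₂(0.30) = 0.5211
Sum ≈ 2.0026 → 2.003 bits.

2.003 bits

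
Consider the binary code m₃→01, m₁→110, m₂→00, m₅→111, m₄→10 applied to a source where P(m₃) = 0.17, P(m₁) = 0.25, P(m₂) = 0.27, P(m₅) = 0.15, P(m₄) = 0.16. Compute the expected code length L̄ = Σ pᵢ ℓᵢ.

L̄ = Σ pᵢ·ℓᵢ = 0.17·2 + 0.25·3 + 0.27·2 + 0.15·3 + 0.16·2 = 2.4 bits/symbol.

2.4 bits/symbol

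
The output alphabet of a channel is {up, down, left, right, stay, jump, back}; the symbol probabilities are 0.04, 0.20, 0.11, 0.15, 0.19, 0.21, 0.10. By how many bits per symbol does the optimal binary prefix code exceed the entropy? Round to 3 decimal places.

Entropy H = −Σ p log₂ p ≈ 2.6712 bits.
Huffman merges: 1/25+1/10→7/50; 11/100+7/50→1/4; 3/20+19/100→17/50; 1/5+21/100→41/100; 1/4+17/50→59/100; 41/100+59/100→1. L = 273/100 ≈ 2.7300.
L − H = 2.7300 − 2.6712 = 0.059 bits.

0.059 bits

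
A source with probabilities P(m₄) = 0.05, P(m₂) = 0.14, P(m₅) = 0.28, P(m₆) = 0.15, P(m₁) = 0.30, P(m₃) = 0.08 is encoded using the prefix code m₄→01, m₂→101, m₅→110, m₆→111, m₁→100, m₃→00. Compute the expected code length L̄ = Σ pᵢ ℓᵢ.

2.87 bits/symbol

L̄ = Σ pᵢ·ℓᵢ = 0.05·2 + 0.14·3 + 0.28·3 + 0.15·3 + 0.30·3 + 0.08·2 = 2.87 bits/symbol.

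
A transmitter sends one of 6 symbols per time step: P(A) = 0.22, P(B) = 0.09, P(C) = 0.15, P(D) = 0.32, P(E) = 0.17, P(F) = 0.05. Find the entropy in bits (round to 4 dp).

2.3805 bits

H = −Σ pᵢ log₂ pᵢ.
−0.22·log₂(0.22) = 0.4806
−0.09·log₂(0.09) = 0.3127
−0.15·log₂(0.15) = 0.4105
−0.32·log₂(0.32) = 0.5260
−0.17·log₂(0.17) = 0.4346
−0.05·log₂(0.05) = 0.2161
Sum ≈ 2.3805 → 2.3805 bits.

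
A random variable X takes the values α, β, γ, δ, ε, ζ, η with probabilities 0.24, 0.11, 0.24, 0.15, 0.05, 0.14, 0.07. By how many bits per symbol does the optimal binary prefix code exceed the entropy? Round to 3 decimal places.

Entropy H = −Σ p log₂ p ≈ 2.6309 bits.
Huffman merges: 1/20+7/100→3/25; 11/100+3/25→23/100; 7/50+3/20→29/100; 23/100+6/25→47/100; 6/25+29/100→53/100; 47/100+53/100→1. L = 66/25 ≈ 2.6400.
L − H = 2.6400 − 2.6309 = 0.009 bits.

0.009 bits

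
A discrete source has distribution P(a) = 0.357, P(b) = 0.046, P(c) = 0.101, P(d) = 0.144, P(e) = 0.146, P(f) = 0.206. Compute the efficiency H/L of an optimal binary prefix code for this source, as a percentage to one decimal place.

96.4%

Entropy H = −Σ p log₂ p ≈ 2.3463 bits.
Huffman merges: 23/500+101/1000→147/1000; 18/125+73/500→29/100; 147/1000+103/500→353/1000; 29/100+353/1000→643/1000; 357/1000+643/1000→1. L = 2433/1000 ≈ 2.4330.
Efficiency = H/L = 2.3463/2.4330 = 96.4%.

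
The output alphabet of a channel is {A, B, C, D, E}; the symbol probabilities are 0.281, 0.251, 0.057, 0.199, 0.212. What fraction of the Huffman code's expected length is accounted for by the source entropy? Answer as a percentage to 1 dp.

97.0%

Entropy H = −Σ p log₂ p ≈ 2.1887 bits.
Huffman merges: 57/1000+199/1000→32/125; 53/250+251/1000→463/1000; 32/125+281/1000→537/1000; 463/1000+537/1000→1. L = 282/125 ≈ 2.2560.
Efficiency = H/L = 2.1887/2.2560 = 97.0%.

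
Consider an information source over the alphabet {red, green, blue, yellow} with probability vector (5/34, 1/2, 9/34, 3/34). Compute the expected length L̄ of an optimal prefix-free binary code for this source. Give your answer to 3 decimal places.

Repeatedly combine the two least-probable nodes; the expected code length is the sum of the merged weights.
merge 3/34 + 5/34 → 4/17
merge 4/17 + 9/34 → 1/2
merge 1/2 + 1/2 → 1
L = 4/17 + 1/2 + 1 = 59/34 ≈ 1.735 bits/symbol.

1.735 bits/symbol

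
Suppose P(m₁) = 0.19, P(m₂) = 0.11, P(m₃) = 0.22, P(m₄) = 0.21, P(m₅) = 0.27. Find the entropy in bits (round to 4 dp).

H = −Σ pᵢ log₂ pᵢ.
−0.19·log₂(0.19) = 0.4552
−0.11·log₂(0.11) = 0.3503
−0.22·log₂(0.22) = 0.4806
−0.21·log₂(0.21) = 0.4728
−0.27·log₂(0.27) = 0.5100
Sum ≈ 2.2689 → 2.2689 bits.

2.2689 bits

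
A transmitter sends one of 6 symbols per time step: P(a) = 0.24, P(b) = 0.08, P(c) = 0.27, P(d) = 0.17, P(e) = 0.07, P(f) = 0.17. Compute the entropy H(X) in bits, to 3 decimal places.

2.433 bits

H = −Σ pᵢ log₂ pᵢ.
−0.24·log₂(0.24) = 0.4941
−0.08·log₂(0.08) = 0.2915
−0.27·log₂(0.27) = 0.5100
−0.17·log₂(0.17) = 0.4346
−0.07·log₂(0.07) = 0.2686
−0.17·log₂(0.17) = 0.4346
Sum ≈ 2.4334 → 2.433 bits.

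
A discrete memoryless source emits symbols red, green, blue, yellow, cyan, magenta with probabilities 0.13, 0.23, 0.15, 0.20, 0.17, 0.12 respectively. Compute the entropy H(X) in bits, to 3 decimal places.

2.547 bits

H = −Σ pᵢ log₂ pᵢ.
−0.13·log₂(0.13) = 0.3826
−0.23·log₂(0.23) = 0.4877
−0.15·log₂(0.15) = 0.4105
−0.20·log₂(0.20) = 0.4644
−0.17·log₂(0.17) = 0.4346
−0.12·log₂(0.12) = 0.3671
Sum ≈ 2.5469 → 2.547 bits.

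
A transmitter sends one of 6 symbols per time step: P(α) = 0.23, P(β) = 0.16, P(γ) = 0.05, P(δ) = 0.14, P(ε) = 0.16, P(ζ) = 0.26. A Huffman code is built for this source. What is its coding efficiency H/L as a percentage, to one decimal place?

97.7%

Entropy H = −Σ p log₂ p ≈ 2.4522 bits.
Huffman merges: 1/20+7/50→19/100; 4/25+4/25→8/25; 19/100+23/100→21/50; 13/50+8/25→29/50; 21/50+29/50→1. L = 251/100 ≈ 2.5100.
Efficiency = H/L = 2.4522/2.5100 = 97.7%.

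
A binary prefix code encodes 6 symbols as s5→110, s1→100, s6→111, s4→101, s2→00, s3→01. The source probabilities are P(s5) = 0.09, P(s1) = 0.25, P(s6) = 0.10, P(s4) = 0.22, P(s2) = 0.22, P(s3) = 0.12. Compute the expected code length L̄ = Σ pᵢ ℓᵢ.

2.66 bits/symbol

L̄ = Σ pᵢ·ℓᵢ = 0.09·3 + 0.25·3 + 0.10·3 + 0.22·3 + 0.22·2 + 0.12·2 = 2.66 bits/symbol.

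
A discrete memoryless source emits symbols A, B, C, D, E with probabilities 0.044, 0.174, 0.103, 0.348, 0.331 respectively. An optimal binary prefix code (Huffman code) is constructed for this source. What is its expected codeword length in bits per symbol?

2.12 bits/symbol

Repeatedly combine the two least-probable nodes; the expected code length is the sum of the merged weights.
merge 11/250 + 103/1000 → 147/1000
merge 147/1000 + 87/500 → 321/1000
merge 321/1000 + 331/1000 → 163/250
merge 87/250 + 163/250 → 1
L = 147/1000 + 321/1000 + 163/250 + 1 = 53/25 = 2.12 bits/symbol.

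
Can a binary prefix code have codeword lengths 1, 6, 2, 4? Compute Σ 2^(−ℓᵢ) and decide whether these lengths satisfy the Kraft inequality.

With common denominator 2^6 = 64: Σ 2^(−ℓᵢ) = 32/64 + 1/64 + 16/64 + 4/64 = 53/64 = 0.828125.
Kraft's inequality requires Σ ≤ 1; here Σ = 0.828125 ≤ 1, so such a prefix code exists.

0.828125; yes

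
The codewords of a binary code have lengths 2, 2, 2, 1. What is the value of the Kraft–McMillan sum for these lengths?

With common denominator 2^2 = 4: Σ 2^(−ℓᵢ) = 1/4 + 1/4 + 1/4 + 2/4 = 5/4 = 1.25.

1.25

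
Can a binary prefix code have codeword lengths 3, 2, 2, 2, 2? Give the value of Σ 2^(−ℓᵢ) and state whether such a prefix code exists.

1.125; no

With common denominator 2^3 = 8: Σ 2^(−ℓᵢ) = 1/8 + 2/8 + 2/8 + 2/8 + 2/8 = 9/8 = 1.125.
Kraft's inequality requires Σ ≤ 1; here Σ = 1.125 > 1, so no such prefix code exists.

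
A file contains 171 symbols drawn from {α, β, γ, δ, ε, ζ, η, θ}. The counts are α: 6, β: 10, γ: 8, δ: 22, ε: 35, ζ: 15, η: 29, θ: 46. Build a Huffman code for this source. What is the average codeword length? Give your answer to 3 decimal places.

Probabilities are the counts divided by 171.
Repeatedly combine the two least-probable nodes; the expected code length is the sum of the merged weights.
merge 2/57 + 8/171 → 14/171
merge 10/171 + 14/171 → 8/57
merge 5/57 + 22/171 → 37/171
merge 8/57 + 29/171 → 53/171
merge 35/171 + 37/171 → 8/19
merge 46/171 + 53/171 → 11/19
merge 8/19 + 11/19 → 1
L = 14/171 + 8/57 + 37/171 + 53/171 + 8/19 + 11/19 + 1 = 470/171 ≈ 2.749 bits/symbol.

2.749 bits/symbol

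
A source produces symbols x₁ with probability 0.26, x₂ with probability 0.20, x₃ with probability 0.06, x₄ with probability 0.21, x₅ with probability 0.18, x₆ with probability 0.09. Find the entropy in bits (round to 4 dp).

2.4440 bits

H = −Σ pᵢ log₂ pᵢ.
−0.26·log₂(0.26) = 0.5053
−0.20·log₂(0.20) = 0.4644
−0.06·log₂(0.06) = 0.2435
−0.21·log₂(0.21) = 0.4728
−0.18·log₂(0.18) = 0.4453
−0.09·log₂(0.09) = 0.3127
Sum ≈ 2.4440 → 2.4440 bits.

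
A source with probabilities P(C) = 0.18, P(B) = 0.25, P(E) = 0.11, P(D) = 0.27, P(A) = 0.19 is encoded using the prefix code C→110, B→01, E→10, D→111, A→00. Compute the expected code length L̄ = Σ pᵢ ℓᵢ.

2.45 bits/symbol

L̄ = Σ pᵢ·ℓᵢ = 0.18·3 + 0.25·2 + 0.11·2 + 0.27·3 + 0.19·2 = 2.45 bits/symbol.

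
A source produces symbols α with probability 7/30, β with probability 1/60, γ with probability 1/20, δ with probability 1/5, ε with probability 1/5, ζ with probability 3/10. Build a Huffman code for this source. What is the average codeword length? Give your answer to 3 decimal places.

Repeatedly combine the two least-probable nodes; the expected code length is the sum of the merged weights.
merge 1/60 + 1/20 → 1/15
merge 1/15 + 1/5 → 4/15
merge 1/5 + 7/30 → 13/30
merge 4/15 + 3/10 → 17/30
merge 13/30 + 17/30 → 1
L = 1/15 + 4/15 + 13/30 + 17/30 + 1 = 7/3 ≈ 2.333 bits/symbol.

2.333 bits/symbol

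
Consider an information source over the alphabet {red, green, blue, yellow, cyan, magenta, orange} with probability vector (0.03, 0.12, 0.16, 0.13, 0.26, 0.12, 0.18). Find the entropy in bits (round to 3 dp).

H = −Σ pᵢ log₂ pᵢ.
−0.03·log₂(0.03) = 0.1518
−0.12·log₂(0.12) = 0.3671
−0.16·log₂(0.16) = 0.4230
−0.13·log₂(0.13) = 0.3826
−0.26·log₂(0.26) = 0.5053
−0.12·log₂(0.12) = 0.3671
−0.18·log₂(0.18) = 0.4453
Sum ≈ 2.6422 → 2.642 bits.

2.642 bits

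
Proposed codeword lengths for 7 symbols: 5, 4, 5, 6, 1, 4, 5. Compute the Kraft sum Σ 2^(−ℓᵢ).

With common denominator 2^6 = 64: Σ 2^(−ℓᵢ) = 2/64 + 4/64 + 2/64 + 1/64 + 32/64 + 4/64 + 2/64 = 47/64 = 0.734375.

0.734375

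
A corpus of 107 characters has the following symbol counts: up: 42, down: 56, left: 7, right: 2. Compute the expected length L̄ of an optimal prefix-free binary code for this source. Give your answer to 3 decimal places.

Probabilities are the counts divided by 107.
Repeatedly combine the two least-probable nodes; the expected code length is the sum of the merged weights.
merge 2/107 + 7/107 → 9/107
merge 9/107 + 42/107 → 51/107
merge 51/107 + 56/107 → 1
L = 9/107 + 51/107 + 1 = 167/107 ≈ 1.561 bits/symbol.

1.561 bits/symbol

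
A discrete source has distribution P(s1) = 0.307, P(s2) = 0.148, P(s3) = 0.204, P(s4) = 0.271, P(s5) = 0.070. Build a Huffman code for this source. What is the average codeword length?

Repeatedly combine the two least-probable nodes; the expected code length is the sum of the merged weights.
merge 7/100 + 37/250 → 109/500
merge 51/250 + 109/500 → 211/500
merge 271/1000 + 307/1000 → 289/500
merge 211/500 + 289/500 → 1
L = 109/500 + 211/500 + 289/500 + 1 = 1109/500 = 2.218 bits/symbol.

2.218 bits/symbol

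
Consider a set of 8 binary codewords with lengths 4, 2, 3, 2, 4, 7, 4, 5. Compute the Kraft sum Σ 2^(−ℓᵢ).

0.8515625

With common denominator 2^7 = 128: Σ 2^(−ℓᵢ) = 8/128 + 32/128 + 16/128 + 32/128 + 8/128 + 1/128 + 8/128 + 4/128 = 109/128 = 0.8515625.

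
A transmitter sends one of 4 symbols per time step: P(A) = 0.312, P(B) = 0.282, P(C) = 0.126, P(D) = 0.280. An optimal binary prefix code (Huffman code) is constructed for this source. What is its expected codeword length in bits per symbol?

2 bits/symbol

Repeatedly combine the two least-probable nodes; the expected code length is the sum of the merged weights.
merge 63/500 + 7/25 → 203/500
merge 141/500 + 39/125 → 297/500
merge 203/500 + 297/500 → 1
L = 203/500 + 297/500 + 1 = 2 bits/symbol.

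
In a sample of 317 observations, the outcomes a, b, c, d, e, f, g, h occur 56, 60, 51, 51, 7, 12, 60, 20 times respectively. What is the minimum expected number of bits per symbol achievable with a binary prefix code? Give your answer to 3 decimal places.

2.804 bits/symbol

Probabilities are the counts divided by 317.
Repeatedly combine the two least-probable nodes; the expected code length is the sum of the merged weights.
merge 7/317 + 12/317 → 19/317
merge 19/317 + 20/317 → 39/317
merge 39/317 + 51/317 → 90/317
merge 51/317 + 56/317 → 107/317
merge 60/317 + 60/317 → 120/317
merge 90/317 + 107/317 → 197/317
merge 120/317 + 197/317 → 1
L = 19/317 + 39/317 + 90/317 + 107/317 + 120/317 + 197/317 + 1 = 889/317 ≈ 2.804 bits/symbol.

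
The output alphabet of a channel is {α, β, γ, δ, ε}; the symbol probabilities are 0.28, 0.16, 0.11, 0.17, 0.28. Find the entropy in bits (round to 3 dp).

H = −Σ pᵢ log₂ pᵢ.
−0.28·log₂(0.28) = 0.5142
−0.16·log₂(0.16) = 0.4230
−0.11·log₂(0.11) = 0.3503
−0.17·log₂(0.17) = 0.4346
−0.28·log₂(0.28) = 0.5142
Sum ≈ 2.2363 → 2.236 bits.

2.236 bits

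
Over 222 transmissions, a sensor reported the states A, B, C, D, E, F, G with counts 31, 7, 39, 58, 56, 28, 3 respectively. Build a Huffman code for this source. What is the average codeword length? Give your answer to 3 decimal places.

2.527 bits/symbol

Probabilities are the counts divided by 222.
Repeatedly combine the two least-probable nodes; the expected code length is the sum of the merged weights.
merge 1/74 + 7/222 → 5/111
merge 5/111 + 14/111 → 19/111
merge 31/222 + 19/111 → 23/74
merge 13/74 + 28/111 → 95/222
merge 29/111 + 23/74 → 127/222
merge 95/222 + 127/222 → 1
L = 5/111 + 19/111 + 23/74 + 95/222 + 127/222 + 1 = 187/74 ≈ 2.527 bits/symbol.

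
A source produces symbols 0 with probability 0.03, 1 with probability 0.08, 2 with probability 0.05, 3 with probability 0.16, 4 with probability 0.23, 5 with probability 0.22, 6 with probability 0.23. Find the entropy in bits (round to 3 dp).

2.538 bits

H = −Σ pᵢ log₂ pᵢ.
−0.03·log₂(0.03) = 0.1518
−0.08·log₂(0.08) = 0.2915
−0.05·log₂(0.05) = 0.2161
−0.16·log₂(0.16) = 0.4230
−0.23·log₂(0.23) = 0.4877
−0.22·log₂(0.22) = 0.4806
−0.23·log₂(0.23) = 0.4877
Sum ≈ 2.5383 → 2.538 bits.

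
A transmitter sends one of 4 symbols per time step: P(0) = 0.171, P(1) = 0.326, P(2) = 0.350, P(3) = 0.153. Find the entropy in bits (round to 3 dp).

1.907 bits

H = −Σ pᵢ log₂ pᵢ.
−0.171·log₂(0.171) = 0.4357
−0.326·log₂(0.326) = 0.5272
−0.350·log₂(0.350) = 0.5301
−0.153·log₂(0.153) = 0.4144
Sum ≈ 1.9073 → 1.907 bits.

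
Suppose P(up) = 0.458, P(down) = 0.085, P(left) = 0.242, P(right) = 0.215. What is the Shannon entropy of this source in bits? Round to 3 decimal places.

H = −Σ pᵢ log₂ pᵢ.
−0.458·log₂(0.458) = 0.5160
−0.085·log₂(0.085) = 0.3023
−0.242·log₂(0.242) = 0.4954
−0.215·log₂(0.215) = 0.4768
Sum ≈ 1.7904 → 1.790 bits.

1.790 bits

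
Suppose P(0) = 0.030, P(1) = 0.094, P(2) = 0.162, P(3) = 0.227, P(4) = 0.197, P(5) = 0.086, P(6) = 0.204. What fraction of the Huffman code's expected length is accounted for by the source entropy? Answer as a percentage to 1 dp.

Entropy H = −Σ p log₂ p ≈ 2.6174 bits.
Huffman merges: 3/100+43/500→29/250; 47/500+29/250→21/100; 81/500+197/1000→359/1000; 51/250+21/100→207/500; 227/1000+359/1000→293/500; 207/500+293/500→1. L = 537/200 ≈ 2.6850.
Efficiency = H/L = 2.6174/2.6850 = 97.5%.

97.5%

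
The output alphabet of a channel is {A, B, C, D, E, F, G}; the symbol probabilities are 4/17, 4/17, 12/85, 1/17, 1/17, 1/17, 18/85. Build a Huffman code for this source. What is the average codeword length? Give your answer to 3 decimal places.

Repeatedly combine the two least-probable nodes; the expected code length is the sum of the merged weights.
merge 1/17 + 1/17 → 2/17
merge 1/17 + 2/17 → 3/17
merge 12/85 + 3/17 → 27/85
merge 18/85 + 4/17 → 38/85
merge 4/17 + 27/85 → 47/85
merge 38/85 + 47/85 → 1
L = 2/17 + 3/17 + 27/85 + 38/85 + 47/85 + 1 = 222/85 ≈ 2.612 bits/symbol.

2.612 bits/symbol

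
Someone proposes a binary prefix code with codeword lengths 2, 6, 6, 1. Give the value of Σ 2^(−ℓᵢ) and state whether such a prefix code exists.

With common denominator 2^6 = 64: Σ 2^(−ℓᵢ) = 16/64 + 1/64 + 1/64 + 32/64 = 50/64 = 0.78125.
Kraft's inequality requires Σ ≤ 1; here Σ = 0.78125 ≤ 1, so such a prefix code exists.

0.78125; yes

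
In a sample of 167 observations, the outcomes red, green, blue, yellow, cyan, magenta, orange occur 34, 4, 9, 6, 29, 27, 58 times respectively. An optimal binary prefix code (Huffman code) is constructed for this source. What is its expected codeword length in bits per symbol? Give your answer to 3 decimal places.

Probabilities are the counts divided by 167.
Repeatedly combine the two least-probable nodes; the expected code length is the sum of the merged weights.
merge 4/167 + 6/167 → 10/167
merge 9/167 + 10/167 → 19/167
merge 19/167 + 27/167 → 46/167
merge 29/167 + 34/167 → 63/167
merge 46/167 + 58/167 → 104/167
merge 63/167 + 104/167 → 1
L = 10/167 + 19/167 + 46/167 + 63/167 + 104/167 + 1 = 409/167 ≈ 2.449 bits/symbol.

2.449 bits/symbol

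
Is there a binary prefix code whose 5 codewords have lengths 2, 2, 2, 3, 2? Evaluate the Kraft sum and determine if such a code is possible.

With common denominator 2^3 = 8: Σ 2^(−ℓᵢ) = 2/8 + 2/8 + 2/8 + 1/8 + 2/8 = 9/8 = 1.125.
Kraft's inequality requires Σ ≤ 1; here Σ = 1.125 > 1, so no such prefix code exists.

1.125; no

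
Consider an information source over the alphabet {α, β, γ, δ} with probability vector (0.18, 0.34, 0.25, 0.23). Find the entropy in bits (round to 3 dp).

H = −Σ pᵢ log₂ pᵢ.
−0.18·log₂(0.18) = 0.4453
−0.34·log₂(0.34) = 0.5292
−0.25·log₂(0.25) = 0.5000
−0.23·log₂(0.23) = 0.4877
Sum ≈ 1.9621 → 1.962 bits.

1.962 bits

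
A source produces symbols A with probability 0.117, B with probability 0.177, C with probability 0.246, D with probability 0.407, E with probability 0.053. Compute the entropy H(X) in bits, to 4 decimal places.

2.0545 bits

H = −Σ pᵢ log₂ pᵢ.
−0.117·log₂(0.117) = 0.3622
−0.177·log₂(0.177) = 0.4422
−0.246·log₂(0.246) = 0.4977
−0.407·log₂(0.407) = 0.5278
−0.053·log₂(0.053) = 0.2246
Sum ≈ 2.0545 → 2.0545 bits.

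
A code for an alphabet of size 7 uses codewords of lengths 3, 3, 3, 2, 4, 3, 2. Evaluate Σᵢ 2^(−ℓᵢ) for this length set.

1.0625

With common denominator 2^4 = 16: Σ 2^(−ℓᵢ) = 2/16 + 2/16 + 2/16 + 4/16 + 1/16 + 2/16 + 4/16 = 17/16 = 1.0625.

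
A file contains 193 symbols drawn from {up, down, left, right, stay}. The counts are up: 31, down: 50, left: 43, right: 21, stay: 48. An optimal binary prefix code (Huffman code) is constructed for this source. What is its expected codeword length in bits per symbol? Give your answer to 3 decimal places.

Probabilities are the counts divided by 193.
Repeatedly combine the two least-probable nodes; the expected code length is the sum of the merged weights.
merge 21/193 + 31/193 → 52/193
merge 43/193 + 48/193 → 91/193
merge 50/193 + 52/193 → 102/193
merge 91/193 + 102/193 → 1
L = 52/193 + 91/193 + 102/193 + 1 = 438/193 ≈ 2.269 bits/symbol.

2.269 bits/symbol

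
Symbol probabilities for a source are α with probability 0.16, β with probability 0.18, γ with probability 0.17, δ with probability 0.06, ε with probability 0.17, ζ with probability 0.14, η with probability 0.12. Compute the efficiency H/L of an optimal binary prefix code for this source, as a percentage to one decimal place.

Entropy H = −Σ p log₂ p ≈ 2.7452 bits.
Huffman merges: 3/50+3/25→9/50; 7/50+4/25→3/10; 17/100+17/100→17/50; 9/50+9/50→9/25; 3/10+17/50→16/25; 9/25+16/25→1. L = 141/50 ≈ 2.8200.
Efficiency = H/L = 2.7452/2.8200 = 97.3%.

97.3%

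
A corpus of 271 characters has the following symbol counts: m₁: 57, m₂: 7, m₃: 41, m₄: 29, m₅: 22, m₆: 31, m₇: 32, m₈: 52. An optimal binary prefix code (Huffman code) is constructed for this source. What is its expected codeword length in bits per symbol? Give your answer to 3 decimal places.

2.897 bits/symbol

Probabilities are the counts divided by 271.
Repeatedly combine the two least-probable nodes; the expected code length is the sum of the merged weights.
merge 7/271 + 22/271 → 29/271
merge 29/271 + 29/271 → 58/271
merge 31/271 + 32/271 → 63/271
merge 41/271 + 52/271 → 93/271
merge 57/271 + 58/271 → 115/271
merge 63/271 + 93/271 → 156/271
merge 115/271 + 156/271 → 1
L = 29/271 + 58/271 + 63/271 + 93/271 + 115/271 + 156/271 + 1 = 785/271 ≈ 2.897 bits/symbol.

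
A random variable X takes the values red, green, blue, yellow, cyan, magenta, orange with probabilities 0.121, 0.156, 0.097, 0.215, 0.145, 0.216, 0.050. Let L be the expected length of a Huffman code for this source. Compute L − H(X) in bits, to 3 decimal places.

Entropy H = −Σ p log₂ p ≈ 2.6877 bits.
Huffman merges: 1/20+97/1000→147/1000; 121/1000+29/200→133/500; 147/1000+39/250→303/1000; 43/200+27/125→431/1000; 133/500+303/1000→569/1000; 431/1000+569/1000→1. L = 679/250 ≈ 2.7160.
L − H = 2.7160 − 2.6877 = 0.028 bits.

0.028 bits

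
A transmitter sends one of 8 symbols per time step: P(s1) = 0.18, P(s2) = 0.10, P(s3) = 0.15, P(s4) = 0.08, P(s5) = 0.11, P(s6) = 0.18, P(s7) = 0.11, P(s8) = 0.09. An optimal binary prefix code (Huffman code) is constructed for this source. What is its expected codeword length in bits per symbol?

Repeatedly combine the two least-probable nodes; the expected code length is the sum of the merged weights.
merge 2/25 + 9/100 → 17/100
merge 1/10 + 11/100 → 21/100
merge 11/100 + 3/20 → 13/50
merge 17/100 + 9/50 → 7/20
merge 9/50 + 21/100 → 39/100
merge 13/50 + 7/20 → 61/100
merge 39/100 + 61/100 → 1
L = 17/100 + 21/100 + 13/50 + 7/20 + 39/100 + 61/100 + 1 = 299/100 = 2.99 bits/symbol.

2.99 bits/symbol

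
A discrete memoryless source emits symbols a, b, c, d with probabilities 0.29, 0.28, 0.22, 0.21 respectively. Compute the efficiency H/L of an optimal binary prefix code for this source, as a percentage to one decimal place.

99.3%

Entropy H = −Σ p log₂ p ≈ 1.9855 bits.
Huffman merges: 21/100+11/50→43/100; 7/25+29/100→57/100; 43/100+57/100→1. L = 2 ≈ 2.0000.
Efficiency = H/L = 1.9855/2.0000 = 99.3%.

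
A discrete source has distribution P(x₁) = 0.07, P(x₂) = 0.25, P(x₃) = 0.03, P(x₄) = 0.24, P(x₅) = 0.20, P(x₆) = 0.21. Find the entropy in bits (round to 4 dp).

H = −Σ pᵢ log₂ pᵢ.
−0.07·log₂(0.07) = 0.2686
−0.25·log₂(0.25) = 0.5000
−0.03·log₂(0.03) = 0.1518
−0.24·log₂(0.24) = 0.4941
−0.20·log₂(0.20) = 0.4644
−0.21·log₂(0.21) = 0.4728
Sum ≈ 2.3517 → 2.3517 bits.

2.3517 bits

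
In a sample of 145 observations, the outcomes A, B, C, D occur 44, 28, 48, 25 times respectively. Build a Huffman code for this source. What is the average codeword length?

Probabilities are the counts divided by 145.
Repeatedly combine the two least-probable nodes; the expected code length is the sum of the merged weights.
merge 5/29 + 28/145 → 53/145
merge 44/145 + 48/145 → 92/145
merge 53/145 + 92/145 → 1
L = 53/145 + 92/145 + 1 = 2 bits/symbol.

2 bits/symbol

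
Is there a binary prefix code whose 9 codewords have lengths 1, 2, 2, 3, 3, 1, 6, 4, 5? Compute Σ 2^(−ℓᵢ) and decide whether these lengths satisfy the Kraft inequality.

1.859375; no

With common denominator 2^6 = 64: Σ 2^(−ℓᵢ) = 32/64 + 16/64 + 16/64 + 8/64 + 8/64 + 32/64 + 1/64 + 4/64 + 2/64 = 119/64 = 1.859375.
Kraft's inequality requires Σ ≤ 1; here Σ = 1.859375 > 1, so no such prefix code exists.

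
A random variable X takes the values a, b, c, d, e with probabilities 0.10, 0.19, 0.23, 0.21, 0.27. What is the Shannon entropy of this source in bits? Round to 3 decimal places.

H = −Σ pᵢ log₂ pᵢ.
−0.10·log₂(0.10) = 0.3322
−0.19·log₂(0.19) = 0.4552
−0.23·log₂(0.23) = 0.4877
−0.21·log₂(0.21) = 0.4728
−0.27·log₂(0.27) = 0.5100
Sum ≈ 2.2579 → 2.258 bits.

2.258 bits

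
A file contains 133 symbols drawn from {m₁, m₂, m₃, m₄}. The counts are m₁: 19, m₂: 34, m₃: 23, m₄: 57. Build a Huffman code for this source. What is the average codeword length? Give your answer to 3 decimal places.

Probabilities are the counts divided by 133.
Repeatedly combine the two least-probable nodes; the expected code length is the sum of the merged weights.
merge 1/7 + 23/133 → 6/19
merge 34/133 + 6/19 → 4/7
merge 3/7 + 4/7 → 1
L = 6/19 + 4/7 + 1 = 251/133 ≈ 1.887 bits/symbol.

1.887 bits/symbol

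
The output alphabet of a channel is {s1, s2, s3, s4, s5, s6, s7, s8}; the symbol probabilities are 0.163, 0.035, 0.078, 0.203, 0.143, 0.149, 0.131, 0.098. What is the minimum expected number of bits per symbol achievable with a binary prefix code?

2.91 bits/symbol

Repeatedly combine the two least-probable nodes; the expected code length is the sum of the merged weights.
merge 7/200 + 39/500 → 113/1000
merge 49/500 + 113/1000 → 211/1000
merge 131/1000 + 143/1000 → 137/500
merge 149/1000 + 163/1000 → 39/125
merge 203/1000 + 211/1000 → 207/500
merge 137/500 + 39/125 → 293/500
merge 207/500 + 293/500 → 1
L = 113/1000 + 211/1000 + 137/500 + 39/125 + 207/500 + 293/500 + 1 = 291/100 = 2.91 bits/symbol.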